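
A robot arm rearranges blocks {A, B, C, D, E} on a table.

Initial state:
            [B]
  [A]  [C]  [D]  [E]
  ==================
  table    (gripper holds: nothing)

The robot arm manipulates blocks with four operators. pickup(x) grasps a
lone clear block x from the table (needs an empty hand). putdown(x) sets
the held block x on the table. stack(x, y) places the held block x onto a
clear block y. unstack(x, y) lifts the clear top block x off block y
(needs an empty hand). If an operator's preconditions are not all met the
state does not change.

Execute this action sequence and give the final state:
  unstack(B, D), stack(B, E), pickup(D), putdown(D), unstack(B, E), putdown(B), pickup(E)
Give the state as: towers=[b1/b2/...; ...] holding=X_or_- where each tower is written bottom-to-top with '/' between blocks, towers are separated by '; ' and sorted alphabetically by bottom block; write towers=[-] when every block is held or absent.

step 1 (unstack(B, D)): towers=[A; C; D; E] holding=B
step 2 (stack(B, E)): towers=[A; C; D; E/B] holding=-
step 3 (pickup(D)): towers=[A; C; E/B] holding=D
step 4 (putdown(D)): towers=[A; C; D; E/B] holding=-
step 5 (unstack(B, E)): towers=[A; C; D; E] holding=B
step 6 (putdown(B)): towers=[A; B; C; D; E] holding=-
step 7 (pickup(E)): towers=[A; B; C; D] holding=E

towers=[A; B; C; D] holding=E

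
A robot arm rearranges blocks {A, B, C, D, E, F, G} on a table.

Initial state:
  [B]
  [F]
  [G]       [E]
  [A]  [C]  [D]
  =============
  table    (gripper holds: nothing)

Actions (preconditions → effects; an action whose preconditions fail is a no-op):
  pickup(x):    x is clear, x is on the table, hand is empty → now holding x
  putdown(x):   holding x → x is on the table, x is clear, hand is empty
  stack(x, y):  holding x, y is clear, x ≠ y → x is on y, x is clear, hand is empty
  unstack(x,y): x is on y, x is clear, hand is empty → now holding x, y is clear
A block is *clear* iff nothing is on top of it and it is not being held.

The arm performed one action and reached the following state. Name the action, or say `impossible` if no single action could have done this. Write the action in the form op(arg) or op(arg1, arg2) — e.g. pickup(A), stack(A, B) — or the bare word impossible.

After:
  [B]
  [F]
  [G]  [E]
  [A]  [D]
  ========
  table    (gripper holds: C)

pickup(C)

target: towers=[A/G/F/B; D/E] holding=C
     unstack(B, F) → towers=[A/G/F; C; D/E] holding=B
     unstack(E, D) → towers=[A/G/F/B; C; D] holding=E
         pickup(C) → towers=[A/G/F/B; D/E] holding=C  ← match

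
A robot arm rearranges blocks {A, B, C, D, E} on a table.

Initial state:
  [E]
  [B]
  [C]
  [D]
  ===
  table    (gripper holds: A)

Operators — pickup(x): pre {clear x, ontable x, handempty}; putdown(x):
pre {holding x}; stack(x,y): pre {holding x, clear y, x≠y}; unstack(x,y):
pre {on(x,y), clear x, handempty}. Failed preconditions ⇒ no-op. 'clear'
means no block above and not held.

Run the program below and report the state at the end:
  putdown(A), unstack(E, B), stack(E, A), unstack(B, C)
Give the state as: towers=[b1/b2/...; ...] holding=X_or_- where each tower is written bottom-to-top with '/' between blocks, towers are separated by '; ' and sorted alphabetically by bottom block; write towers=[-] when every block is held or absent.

step 1 (putdown(A)): towers=[A; D/C/B/E] holding=-
step 2 (unstack(E, B)): towers=[A; D/C/B] holding=E
step 3 (stack(E, A)): towers=[A/E; D/C/B] holding=-
step 4 (unstack(B, C)): towers=[A/E; D/C] holding=B

towers=[A/E; D/C] holding=B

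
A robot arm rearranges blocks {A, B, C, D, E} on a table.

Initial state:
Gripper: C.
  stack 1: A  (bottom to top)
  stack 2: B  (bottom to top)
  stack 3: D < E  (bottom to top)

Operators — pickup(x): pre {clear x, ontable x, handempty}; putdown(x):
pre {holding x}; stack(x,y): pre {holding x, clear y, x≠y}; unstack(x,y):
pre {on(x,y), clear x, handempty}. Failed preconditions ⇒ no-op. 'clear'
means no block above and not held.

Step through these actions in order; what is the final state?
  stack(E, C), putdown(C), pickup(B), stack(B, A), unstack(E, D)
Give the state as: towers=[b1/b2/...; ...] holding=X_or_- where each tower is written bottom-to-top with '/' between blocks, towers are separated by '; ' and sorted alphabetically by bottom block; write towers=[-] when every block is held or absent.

towers=[A/B; C; D] holding=E

step 1 (stack(E, C)) [no-op]: towers=[A; B; D/E] holding=C
step 2 (putdown(C)): towers=[A; B; C; D/E] holding=-
step 3 (pickup(B)): towers=[A; C; D/E] holding=B
step 4 (stack(B, A)): towers=[A/B; C; D/E] holding=-
step 5 (unstack(E, D)): towers=[A/B; C; D] holding=E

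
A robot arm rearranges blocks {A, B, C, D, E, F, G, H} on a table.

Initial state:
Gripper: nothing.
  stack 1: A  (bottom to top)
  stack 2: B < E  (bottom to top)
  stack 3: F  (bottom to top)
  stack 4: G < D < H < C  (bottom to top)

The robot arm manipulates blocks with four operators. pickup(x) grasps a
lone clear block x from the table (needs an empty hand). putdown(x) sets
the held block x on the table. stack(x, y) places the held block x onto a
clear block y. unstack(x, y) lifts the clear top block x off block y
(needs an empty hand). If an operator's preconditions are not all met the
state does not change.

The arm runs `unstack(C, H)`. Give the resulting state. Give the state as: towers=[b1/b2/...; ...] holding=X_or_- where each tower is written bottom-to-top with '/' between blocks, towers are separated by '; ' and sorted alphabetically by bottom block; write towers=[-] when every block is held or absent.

before: towers=[A; B/E; F; G/D/H/C] holding=-
pre[unstack(C, H)]: on(C,H) ✓, clear(C) ✓, handempty ✓
all met → apply unstack(C, H)
after:  towers=[A; B/E; F; G/D/H] holding=C

towers=[A; B/E; F; G/D/H] holding=C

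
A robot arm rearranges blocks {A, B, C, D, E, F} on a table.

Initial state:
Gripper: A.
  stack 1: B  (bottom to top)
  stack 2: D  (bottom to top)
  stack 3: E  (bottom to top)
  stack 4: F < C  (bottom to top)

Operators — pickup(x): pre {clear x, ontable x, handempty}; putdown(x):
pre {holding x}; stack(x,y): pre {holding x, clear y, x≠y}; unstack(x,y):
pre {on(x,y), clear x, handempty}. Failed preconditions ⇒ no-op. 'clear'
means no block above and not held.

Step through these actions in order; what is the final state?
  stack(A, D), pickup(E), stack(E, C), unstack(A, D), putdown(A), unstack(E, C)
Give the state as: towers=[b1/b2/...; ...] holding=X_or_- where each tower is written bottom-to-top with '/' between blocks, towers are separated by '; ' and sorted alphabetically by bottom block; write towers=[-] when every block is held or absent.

step 1 (stack(A, D)): towers=[B; D/A; E; F/C] holding=-
step 2 (pickup(E)): towers=[B; D/A; F/C] holding=E
step 3 (stack(E, C)): towers=[B; D/A; F/C/E] holding=-
step 4 (unstack(A, D)): towers=[B; D; F/C/E] holding=A
step 5 (putdown(A)): towers=[A; B; D; F/C/E] holding=-
step 6 (unstack(E, C)): towers=[A; B; D; F/C] holding=E

towers=[A; B; D; F/C] holding=E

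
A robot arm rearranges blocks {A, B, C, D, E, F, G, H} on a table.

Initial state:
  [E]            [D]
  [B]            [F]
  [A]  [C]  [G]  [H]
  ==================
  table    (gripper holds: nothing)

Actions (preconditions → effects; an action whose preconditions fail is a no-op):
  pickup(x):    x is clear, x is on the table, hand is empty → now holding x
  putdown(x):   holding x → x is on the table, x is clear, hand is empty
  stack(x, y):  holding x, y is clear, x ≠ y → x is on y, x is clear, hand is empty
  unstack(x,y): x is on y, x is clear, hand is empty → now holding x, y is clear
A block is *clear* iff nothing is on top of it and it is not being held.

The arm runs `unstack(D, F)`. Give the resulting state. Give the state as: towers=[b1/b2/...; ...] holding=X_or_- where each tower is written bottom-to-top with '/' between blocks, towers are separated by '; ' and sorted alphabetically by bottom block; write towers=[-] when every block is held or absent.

before: towers=[A/B/E; C; G; H/F/D] holding=-
pre[unstack(D, F)]: on(D,F) ✓, clear(D) ✓, handempty ✓
all met → apply unstack(D, F)
after:  towers=[A/B/E; C; G; H/F] holding=D

towers=[A/B/E; C; G; H/F] holding=D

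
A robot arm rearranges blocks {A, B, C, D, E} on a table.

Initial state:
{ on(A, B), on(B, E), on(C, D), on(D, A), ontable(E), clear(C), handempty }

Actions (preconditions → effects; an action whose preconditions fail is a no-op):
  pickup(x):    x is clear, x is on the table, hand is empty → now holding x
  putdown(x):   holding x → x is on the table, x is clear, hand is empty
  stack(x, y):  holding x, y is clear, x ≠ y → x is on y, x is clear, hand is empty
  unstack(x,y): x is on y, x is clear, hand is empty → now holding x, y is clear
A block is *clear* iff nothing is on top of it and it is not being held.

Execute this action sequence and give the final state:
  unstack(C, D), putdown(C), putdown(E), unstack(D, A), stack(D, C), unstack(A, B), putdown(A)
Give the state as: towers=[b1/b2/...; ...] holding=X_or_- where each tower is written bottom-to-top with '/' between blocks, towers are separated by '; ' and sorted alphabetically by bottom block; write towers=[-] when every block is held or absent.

step 1 (unstack(C, D)): towers=[E/B/A/D] holding=C
step 2 (putdown(C)): towers=[C; E/B/A/D] holding=-
step 3 (putdown(E)) [no-op]: towers=[C; E/B/A/D] holding=-
step 4 (unstack(D, A)): towers=[C; E/B/A] holding=D
step 5 (stack(D, C)): towers=[C/D; E/B/A] holding=-
step 6 (unstack(A, B)): towers=[C/D; E/B] holding=A
step 7 (putdown(A)): towers=[A; C/D; E/B] holding=-

towers=[A; C/D; E/B] holding=-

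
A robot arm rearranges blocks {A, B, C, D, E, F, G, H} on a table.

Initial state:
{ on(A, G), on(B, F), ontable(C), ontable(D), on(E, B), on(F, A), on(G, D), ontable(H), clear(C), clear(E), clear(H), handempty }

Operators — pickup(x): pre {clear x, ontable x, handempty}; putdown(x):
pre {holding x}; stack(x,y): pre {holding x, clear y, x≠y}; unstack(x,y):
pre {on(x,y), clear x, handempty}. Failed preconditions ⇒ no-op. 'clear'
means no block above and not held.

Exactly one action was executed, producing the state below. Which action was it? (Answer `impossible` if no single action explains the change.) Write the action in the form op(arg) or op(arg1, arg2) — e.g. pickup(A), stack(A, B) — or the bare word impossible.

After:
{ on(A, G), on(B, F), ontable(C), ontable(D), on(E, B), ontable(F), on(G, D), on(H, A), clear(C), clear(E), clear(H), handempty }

impossible

target: towers=[C; D/G/A/H; F/B/E] holding=-
     unstack(E, B) → towers=[C; D/G/A/F/B; H] holding=E
         pickup(H) → towers=[C; D/G/A/F/B/E] holding=H
         pickup(C) → towers=[D/G/A/F/B/E; H] holding=C
none of the 3 applicable actions match → impossible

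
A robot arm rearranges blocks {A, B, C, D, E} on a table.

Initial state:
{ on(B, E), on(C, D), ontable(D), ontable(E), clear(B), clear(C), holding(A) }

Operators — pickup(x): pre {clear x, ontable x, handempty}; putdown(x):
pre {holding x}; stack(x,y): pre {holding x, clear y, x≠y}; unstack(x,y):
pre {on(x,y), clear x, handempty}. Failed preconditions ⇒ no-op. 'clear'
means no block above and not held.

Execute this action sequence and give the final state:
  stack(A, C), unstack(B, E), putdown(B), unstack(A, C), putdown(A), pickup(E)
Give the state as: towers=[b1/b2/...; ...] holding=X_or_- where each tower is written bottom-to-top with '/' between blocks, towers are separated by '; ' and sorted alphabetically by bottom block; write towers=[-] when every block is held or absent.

step 1 (stack(A, C)): towers=[D/C/A; E/B] holding=-
step 2 (unstack(B, E)): towers=[D/C/A; E] holding=B
step 3 (putdown(B)): towers=[B; D/C/A; E] holding=-
step 4 (unstack(A, C)): towers=[B; D/C; E] holding=A
step 5 (putdown(A)): towers=[A; B; D/C; E] holding=-
step 6 (pickup(E)): towers=[A; B; D/C] holding=E

towers=[A; B; D/C] holding=E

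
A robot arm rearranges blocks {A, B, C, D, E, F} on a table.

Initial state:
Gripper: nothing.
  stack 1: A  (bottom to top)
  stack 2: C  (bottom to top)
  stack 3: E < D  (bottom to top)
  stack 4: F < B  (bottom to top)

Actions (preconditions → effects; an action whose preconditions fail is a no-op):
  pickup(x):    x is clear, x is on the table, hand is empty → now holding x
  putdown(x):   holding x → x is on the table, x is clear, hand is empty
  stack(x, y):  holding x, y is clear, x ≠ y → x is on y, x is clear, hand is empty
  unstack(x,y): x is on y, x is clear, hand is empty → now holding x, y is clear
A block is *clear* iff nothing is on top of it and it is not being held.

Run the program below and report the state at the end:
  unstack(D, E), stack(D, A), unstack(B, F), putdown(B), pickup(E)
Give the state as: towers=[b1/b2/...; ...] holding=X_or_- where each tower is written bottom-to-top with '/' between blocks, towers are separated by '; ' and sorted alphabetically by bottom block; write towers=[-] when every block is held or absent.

towers=[A/D; B; C; F] holding=E

step 1 (unstack(D, E)): towers=[A; C; E; F/B] holding=D
step 2 (stack(D, A)): towers=[A/D; C; E; F/B] holding=-
step 3 (unstack(B, F)): towers=[A/D; C; E; F] holding=B
step 4 (putdown(B)): towers=[A/D; B; C; E; F] holding=-
step 5 (pickup(E)): towers=[A/D; B; C; F] holding=E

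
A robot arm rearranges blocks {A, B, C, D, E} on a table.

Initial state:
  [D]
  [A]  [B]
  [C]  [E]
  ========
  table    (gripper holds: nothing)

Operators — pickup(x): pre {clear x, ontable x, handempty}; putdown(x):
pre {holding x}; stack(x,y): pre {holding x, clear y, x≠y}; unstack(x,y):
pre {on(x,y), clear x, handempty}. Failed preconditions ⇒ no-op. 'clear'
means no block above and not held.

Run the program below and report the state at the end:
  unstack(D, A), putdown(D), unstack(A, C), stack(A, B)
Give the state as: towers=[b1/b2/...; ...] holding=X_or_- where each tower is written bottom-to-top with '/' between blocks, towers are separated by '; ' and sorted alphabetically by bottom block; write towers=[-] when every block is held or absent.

step 1 (unstack(D, A)): towers=[C/A; E/B] holding=D
step 2 (putdown(D)): towers=[C/A; D; E/B] holding=-
step 3 (unstack(A, C)): towers=[C; D; E/B] holding=A
step 4 (stack(A, B)): towers=[C; D; E/B/A] holding=-

towers=[C; D; E/B/A] holding=-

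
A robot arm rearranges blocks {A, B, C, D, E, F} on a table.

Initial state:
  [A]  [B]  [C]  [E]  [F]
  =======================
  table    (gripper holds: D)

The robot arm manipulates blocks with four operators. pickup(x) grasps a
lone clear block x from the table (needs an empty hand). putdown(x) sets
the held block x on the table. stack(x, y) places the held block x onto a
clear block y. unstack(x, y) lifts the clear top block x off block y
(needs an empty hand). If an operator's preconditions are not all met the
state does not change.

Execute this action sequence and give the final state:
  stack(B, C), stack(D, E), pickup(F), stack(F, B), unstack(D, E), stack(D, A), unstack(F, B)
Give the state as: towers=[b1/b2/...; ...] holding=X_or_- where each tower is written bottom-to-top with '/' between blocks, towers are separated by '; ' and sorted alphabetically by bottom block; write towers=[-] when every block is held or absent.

towers=[A/D; B; C; E] holding=F

step 1 (stack(B, C)) [no-op]: towers=[A; B; C; E; F] holding=D
step 2 (stack(D, E)): towers=[A; B; C; E/D; F] holding=-
step 3 (pickup(F)): towers=[A; B; C; E/D] holding=F
step 4 (stack(F, B)): towers=[A; B/F; C; E/D] holding=-
step 5 (unstack(D, E)): towers=[A; B/F; C; E] holding=D
step 6 (stack(D, A)): towers=[A/D; B/F; C; E] holding=-
step 7 (unstack(F, B)): towers=[A/D; B; C; E] holding=F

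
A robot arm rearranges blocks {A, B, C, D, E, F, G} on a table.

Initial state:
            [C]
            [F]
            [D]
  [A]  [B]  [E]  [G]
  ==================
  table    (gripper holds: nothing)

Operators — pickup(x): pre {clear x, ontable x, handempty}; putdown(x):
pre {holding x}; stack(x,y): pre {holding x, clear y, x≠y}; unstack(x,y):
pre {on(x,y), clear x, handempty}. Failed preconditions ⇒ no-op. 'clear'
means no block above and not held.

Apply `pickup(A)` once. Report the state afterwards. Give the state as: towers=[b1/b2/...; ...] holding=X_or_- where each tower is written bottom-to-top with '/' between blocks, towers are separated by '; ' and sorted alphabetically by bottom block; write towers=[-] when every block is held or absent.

towers=[B; E/D/F/C; G] holding=A

before: towers=[A; B; E/D/F/C; G] holding=-
pre[pickup(A)]: clear(A) ok, ontable(A) ok, handempty ok
all met → apply pickup(A)
after:  towers=[B; E/D/F/C; G] holding=A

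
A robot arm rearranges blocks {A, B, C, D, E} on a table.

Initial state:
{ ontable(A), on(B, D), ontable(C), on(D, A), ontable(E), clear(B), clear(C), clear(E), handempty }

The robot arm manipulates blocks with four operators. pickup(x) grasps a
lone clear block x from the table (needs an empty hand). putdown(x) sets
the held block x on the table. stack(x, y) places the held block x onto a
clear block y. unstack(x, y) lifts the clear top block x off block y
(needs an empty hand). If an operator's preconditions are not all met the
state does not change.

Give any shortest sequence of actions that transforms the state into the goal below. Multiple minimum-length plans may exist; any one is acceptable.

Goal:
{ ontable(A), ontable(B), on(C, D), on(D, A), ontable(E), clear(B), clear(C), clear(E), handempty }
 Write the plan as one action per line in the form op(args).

step 1 (unstack(B, D)): towers=[A/D; C; E] holding=B
step 2 (putdown(B)): towers=[A/D; B; C; E] holding=-
step 3 (pickup(C)): towers=[A/D; B; E] holding=C
step 4 (stack(C, D)): towers=[A/D/C; B; E] holding=-
goal check: towers=[A/D/C; B; E] holding=- — reached (length 4, optimal by BFS)

unstack(B, D)
putdown(B)
pickup(C)
stack(C, D)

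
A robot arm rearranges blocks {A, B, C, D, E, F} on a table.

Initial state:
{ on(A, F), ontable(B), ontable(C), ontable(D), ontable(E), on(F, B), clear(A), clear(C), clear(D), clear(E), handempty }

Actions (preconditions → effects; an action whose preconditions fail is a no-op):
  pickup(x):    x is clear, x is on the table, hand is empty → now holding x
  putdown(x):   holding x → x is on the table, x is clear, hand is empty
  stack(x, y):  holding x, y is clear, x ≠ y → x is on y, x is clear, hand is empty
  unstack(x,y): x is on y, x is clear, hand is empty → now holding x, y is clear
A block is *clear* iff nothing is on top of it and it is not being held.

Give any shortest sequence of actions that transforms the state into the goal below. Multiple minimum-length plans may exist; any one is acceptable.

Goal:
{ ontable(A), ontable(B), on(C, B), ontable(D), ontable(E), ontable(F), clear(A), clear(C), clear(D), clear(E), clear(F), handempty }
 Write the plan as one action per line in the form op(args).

step 1 (unstack(A, F)): towers=[B/F; C; D; E] holding=A
step 2 (putdown(A)): towers=[A; B/F; C; D; E] holding=-
step 3 (unstack(F, B)): towers=[A; B; C; D; E] holding=F
step 4 (putdown(F)): towers=[A; B; C; D; E; F] holding=-
step 5 (pickup(C)): towers=[A; B; D; E; F] holding=C
step 6 (stack(C, B)): towers=[A; B/C; D; E; F] holding=-
goal check: towers=[A; B/C; D; E; F] holding=- — reached (length 6, optimal by BFS)

unstack(A, F)
putdown(A)
unstack(F, B)
putdown(F)
pickup(C)
stack(C, B)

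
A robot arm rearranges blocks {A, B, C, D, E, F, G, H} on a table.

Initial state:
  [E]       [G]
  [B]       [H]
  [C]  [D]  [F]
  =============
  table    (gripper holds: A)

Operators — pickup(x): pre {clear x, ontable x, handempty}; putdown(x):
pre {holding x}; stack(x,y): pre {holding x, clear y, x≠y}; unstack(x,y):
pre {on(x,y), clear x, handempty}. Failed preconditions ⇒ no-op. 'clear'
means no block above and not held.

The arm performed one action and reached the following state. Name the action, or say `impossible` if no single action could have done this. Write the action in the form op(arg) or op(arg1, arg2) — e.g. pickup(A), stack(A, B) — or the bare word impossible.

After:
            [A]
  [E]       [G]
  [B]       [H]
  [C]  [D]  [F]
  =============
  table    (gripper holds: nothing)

target: towers=[C/B/E; D; F/H/G/A] holding=-
        putdown(A) → towers=[A; C/B/E; D; F/H/G] holding=-
       stack(A, G) → towers=[C/B/E; D; F/H/G/A] holding=-  ← match
       stack(A, E) → towers=[C/B/E/A; D; F/H/G] holding=-
       stack(A, D) → towers=[C/B/E; D/A; F/H/G] holding=-

stack(A, G)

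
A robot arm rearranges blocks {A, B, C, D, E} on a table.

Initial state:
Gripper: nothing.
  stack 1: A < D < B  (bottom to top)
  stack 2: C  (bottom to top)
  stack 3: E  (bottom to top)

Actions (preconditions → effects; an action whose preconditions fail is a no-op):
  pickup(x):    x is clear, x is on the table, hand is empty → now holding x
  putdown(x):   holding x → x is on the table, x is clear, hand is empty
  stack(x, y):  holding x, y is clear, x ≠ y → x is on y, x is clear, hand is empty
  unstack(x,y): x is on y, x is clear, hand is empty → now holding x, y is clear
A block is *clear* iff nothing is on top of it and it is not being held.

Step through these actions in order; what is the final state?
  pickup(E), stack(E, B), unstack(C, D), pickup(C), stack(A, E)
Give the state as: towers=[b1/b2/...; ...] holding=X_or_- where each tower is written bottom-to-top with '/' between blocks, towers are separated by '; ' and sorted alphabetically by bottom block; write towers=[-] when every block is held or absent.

towers=[A/D/B/E] holding=C

step 1 (pickup(E)): towers=[A/D/B; C] holding=E
step 2 (stack(E, B)): towers=[A/D/B/E; C] holding=-
step 3 (unstack(C, D)) [no-op]: towers=[A/D/B/E; C] holding=-
step 4 (pickup(C)): towers=[A/D/B/E] holding=C
step 5 (stack(A, E)) [no-op]: towers=[A/D/B/E] holding=C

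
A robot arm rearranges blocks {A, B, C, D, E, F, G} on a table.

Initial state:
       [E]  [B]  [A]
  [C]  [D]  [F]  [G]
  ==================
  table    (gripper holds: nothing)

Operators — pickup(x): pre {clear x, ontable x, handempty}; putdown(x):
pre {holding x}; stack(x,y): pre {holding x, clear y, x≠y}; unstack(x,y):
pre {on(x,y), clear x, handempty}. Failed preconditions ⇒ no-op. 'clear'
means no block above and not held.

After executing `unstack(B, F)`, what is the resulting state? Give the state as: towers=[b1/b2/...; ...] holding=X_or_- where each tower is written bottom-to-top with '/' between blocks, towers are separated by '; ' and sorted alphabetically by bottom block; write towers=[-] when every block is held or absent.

towers=[C; D/E; F; G/A] holding=B

before: towers=[C; D/E; F/B; G/A] holding=-
pre[unstack(B, F)]: on(B,F) yes, clear(B) yes, handempty yes
all met → apply unstack(B, F)
after:  towers=[C; D/E; F; G/A] holding=B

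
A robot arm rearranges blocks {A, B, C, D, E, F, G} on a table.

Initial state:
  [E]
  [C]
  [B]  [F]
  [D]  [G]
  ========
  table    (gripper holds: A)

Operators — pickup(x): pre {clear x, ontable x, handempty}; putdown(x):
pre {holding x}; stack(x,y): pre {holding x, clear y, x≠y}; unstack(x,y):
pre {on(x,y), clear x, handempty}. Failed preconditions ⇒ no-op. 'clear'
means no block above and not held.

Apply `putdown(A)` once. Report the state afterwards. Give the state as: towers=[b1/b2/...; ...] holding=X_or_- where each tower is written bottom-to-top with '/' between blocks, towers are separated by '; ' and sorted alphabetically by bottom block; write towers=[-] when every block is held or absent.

towers=[A; D/B/C/E; G/F] holding=-

before: towers=[D/B/C/E; G/F] holding=A
pre[putdown(A)]: holding(A) ✓
all met → apply putdown(A)
after:  towers=[A; D/B/C/E; G/F] holding=-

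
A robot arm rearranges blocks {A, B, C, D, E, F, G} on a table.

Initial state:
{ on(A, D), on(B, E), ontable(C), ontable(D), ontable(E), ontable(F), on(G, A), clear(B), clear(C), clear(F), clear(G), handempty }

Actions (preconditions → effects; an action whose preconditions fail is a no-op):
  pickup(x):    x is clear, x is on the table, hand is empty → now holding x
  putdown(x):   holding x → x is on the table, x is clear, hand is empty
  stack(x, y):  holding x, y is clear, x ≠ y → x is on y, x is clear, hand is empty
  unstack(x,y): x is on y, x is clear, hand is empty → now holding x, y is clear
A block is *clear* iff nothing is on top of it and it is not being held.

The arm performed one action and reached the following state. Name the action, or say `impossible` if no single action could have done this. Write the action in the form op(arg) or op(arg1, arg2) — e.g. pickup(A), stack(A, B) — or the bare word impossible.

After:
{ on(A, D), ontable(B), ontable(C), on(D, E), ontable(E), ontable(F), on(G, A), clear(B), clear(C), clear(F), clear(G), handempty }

target: towers=[B; C; E/D/A/G; F] holding=-
     unstack(B, E) → towers=[C; D/A/G; E; F] holding=B
         pickup(F) → towers=[C; D/A/G; E/B] holding=F
     unstack(G, A) → towers=[C; D/A; E/B; F] holding=G
         pickup(C) → towers=[D/A/G; E/B; F] holding=C
none of the 4 applicable actions match → impossible

impossible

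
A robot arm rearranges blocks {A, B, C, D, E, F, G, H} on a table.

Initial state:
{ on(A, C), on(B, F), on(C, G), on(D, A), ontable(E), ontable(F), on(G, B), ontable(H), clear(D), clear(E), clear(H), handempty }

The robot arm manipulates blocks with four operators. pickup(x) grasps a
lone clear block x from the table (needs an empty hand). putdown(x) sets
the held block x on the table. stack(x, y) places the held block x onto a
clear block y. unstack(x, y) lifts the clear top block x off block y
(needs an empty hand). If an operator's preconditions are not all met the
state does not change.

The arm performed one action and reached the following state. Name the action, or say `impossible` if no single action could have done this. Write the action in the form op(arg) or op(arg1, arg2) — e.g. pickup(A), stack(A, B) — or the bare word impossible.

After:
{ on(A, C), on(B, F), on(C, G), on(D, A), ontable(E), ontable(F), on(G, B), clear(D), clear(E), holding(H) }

target: towers=[E; F/B/G/C/A/D] holding=H
         pickup(E) → towers=[F/B/G/C/A/D; H] holding=E
         pickup(H) → towers=[E; F/B/G/C/A/D] holding=H  ← match
     unstack(D, A) → towers=[E; F/B/G/C/A; H] holding=D

pickup(H)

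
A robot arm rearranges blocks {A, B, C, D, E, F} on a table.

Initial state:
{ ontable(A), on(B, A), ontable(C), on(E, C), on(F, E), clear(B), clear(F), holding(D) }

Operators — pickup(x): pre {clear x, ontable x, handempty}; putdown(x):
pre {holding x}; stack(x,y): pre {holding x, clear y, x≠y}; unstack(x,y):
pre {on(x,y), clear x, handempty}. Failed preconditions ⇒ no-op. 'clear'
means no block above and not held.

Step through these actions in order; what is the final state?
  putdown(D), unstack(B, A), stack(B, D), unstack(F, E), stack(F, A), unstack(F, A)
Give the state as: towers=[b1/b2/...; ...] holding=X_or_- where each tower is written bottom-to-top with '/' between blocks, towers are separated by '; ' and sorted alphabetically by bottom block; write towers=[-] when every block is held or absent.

step 1 (putdown(D)): towers=[A/B; C/E/F; D] holding=-
step 2 (unstack(B, A)): towers=[A; C/E/F; D] holding=B
step 3 (stack(B, D)): towers=[A; C/E/F; D/B] holding=-
step 4 (unstack(F, E)): towers=[A; C/E; D/B] holding=F
step 5 (stack(F, A)): towers=[A/F; C/E; D/B] holding=-
step 6 (unstack(F, A)): towers=[A; C/E; D/B] holding=F

towers=[A; C/E; D/B] holding=F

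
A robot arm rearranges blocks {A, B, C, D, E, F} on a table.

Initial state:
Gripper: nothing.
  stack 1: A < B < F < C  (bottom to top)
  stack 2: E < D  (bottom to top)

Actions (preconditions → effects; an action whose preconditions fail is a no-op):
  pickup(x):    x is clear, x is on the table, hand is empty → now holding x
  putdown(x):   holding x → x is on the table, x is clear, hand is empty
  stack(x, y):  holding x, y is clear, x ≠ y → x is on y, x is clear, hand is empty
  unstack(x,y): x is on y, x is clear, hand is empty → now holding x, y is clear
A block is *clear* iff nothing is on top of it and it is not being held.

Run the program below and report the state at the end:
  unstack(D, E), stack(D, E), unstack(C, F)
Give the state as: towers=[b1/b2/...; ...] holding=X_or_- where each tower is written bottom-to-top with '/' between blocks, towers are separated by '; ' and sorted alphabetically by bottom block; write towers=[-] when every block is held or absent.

towers=[A/B/F; E/D] holding=C

step 1 (unstack(D, E)): towers=[A/B/F/C; E] holding=D
step 2 (stack(D, E)): towers=[A/B/F/C; E/D] holding=-
step 3 (unstack(C, F)): towers=[A/B/F; E/D] holding=C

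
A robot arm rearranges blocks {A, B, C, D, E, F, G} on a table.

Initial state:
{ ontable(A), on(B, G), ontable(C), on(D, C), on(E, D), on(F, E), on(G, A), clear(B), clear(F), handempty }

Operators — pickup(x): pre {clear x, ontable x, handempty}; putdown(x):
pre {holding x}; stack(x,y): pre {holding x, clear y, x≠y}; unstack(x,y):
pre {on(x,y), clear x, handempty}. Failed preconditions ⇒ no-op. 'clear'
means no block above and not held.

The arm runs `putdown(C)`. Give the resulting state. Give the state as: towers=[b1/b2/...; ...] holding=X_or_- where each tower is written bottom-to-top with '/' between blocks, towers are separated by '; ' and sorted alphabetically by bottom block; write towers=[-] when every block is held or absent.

before: towers=[A/G/B; C/D/E/F] holding=-
pre[putdown(C)]: holding(C) fail
holding(C) unmet → putdown(C) is a no-op
after:  towers=[A/G/B; C/D/E/F] holding=-

towers=[A/G/B; C/D/E/F] holding=-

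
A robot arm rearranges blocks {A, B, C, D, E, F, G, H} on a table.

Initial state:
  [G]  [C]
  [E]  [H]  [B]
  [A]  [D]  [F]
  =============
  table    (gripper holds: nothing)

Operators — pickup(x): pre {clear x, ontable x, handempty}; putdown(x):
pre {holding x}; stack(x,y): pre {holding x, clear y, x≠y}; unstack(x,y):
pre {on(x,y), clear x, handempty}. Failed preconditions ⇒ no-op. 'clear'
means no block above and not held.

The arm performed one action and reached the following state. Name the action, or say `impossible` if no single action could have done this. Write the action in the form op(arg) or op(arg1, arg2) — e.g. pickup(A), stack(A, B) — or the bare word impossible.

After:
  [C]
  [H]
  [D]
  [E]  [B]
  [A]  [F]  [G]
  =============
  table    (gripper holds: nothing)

impossible

target: towers=[A/E/D/H/C; F/B; G] holding=-
     unstack(G, E) → towers=[A/E; D/H/C; F/B] holding=G
     unstack(B, F) → towers=[A/E/G; D/H/C; F] holding=B
     unstack(C, H) → towers=[A/E/G; D/H; F/B] holding=C
none of the 3 applicable actions match → impossible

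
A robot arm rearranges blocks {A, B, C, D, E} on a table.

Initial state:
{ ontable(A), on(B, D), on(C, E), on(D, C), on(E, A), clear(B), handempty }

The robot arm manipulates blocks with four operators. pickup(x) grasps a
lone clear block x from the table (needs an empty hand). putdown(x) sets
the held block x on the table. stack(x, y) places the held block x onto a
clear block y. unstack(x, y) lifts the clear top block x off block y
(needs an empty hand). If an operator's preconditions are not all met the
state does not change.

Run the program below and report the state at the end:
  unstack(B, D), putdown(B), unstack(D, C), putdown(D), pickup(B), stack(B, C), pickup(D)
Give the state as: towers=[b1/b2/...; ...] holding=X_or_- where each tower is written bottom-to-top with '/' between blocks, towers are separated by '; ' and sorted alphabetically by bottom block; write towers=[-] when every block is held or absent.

towers=[A/E/C/B] holding=D

step 1 (unstack(B, D)): towers=[A/E/C/D] holding=B
step 2 (putdown(B)): towers=[A/E/C/D; B] holding=-
step 3 (unstack(D, C)): towers=[A/E/C; B] holding=D
step 4 (putdown(D)): towers=[A/E/C; B; D] holding=-
step 5 (pickup(B)): towers=[A/E/C; D] holding=B
step 6 (stack(B, C)): towers=[A/E/C/B; D] holding=-
step 7 (pickup(D)): towers=[A/E/C/B] holding=D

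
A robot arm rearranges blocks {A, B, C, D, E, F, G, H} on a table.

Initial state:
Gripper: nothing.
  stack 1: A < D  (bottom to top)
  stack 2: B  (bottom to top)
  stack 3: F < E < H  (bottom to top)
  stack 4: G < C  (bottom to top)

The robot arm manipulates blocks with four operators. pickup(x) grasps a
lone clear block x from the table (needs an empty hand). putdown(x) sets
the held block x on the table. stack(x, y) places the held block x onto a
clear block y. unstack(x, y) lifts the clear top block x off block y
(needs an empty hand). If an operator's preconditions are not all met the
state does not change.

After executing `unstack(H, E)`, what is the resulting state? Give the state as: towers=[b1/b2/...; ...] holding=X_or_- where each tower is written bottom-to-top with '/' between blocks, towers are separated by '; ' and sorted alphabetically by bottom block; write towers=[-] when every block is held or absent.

before: towers=[A/D; B; F/E/H; G/C] holding=-
pre[unstack(H, E)]: on(H,E) yes, clear(H) yes, handempty yes
all met → apply unstack(H, E)
after:  towers=[A/D; B; F/E; G/C] holding=H

towers=[A/D; B; F/E; G/C] holding=H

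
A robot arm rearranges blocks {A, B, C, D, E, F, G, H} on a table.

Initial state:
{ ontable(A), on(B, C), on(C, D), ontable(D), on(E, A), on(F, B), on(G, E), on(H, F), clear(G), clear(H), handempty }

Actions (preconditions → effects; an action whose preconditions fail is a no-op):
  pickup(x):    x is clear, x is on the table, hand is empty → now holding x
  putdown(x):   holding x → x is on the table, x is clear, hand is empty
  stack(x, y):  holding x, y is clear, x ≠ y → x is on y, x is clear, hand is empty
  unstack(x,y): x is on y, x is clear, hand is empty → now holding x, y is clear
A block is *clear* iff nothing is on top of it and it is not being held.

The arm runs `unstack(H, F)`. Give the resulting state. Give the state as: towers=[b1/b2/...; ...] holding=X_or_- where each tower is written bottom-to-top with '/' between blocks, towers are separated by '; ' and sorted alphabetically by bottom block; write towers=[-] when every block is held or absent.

towers=[A/E/G; D/C/B/F] holding=H

before: towers=[A/E/G; D/C/B/F/H] holding=-
pre[unstack(H, F)]: on(H,F) ✓, clear(H) ✓, handempty ✓
all met → apply unstack(H, F)
after:  towers=[A/E/G; D/C/B/F] holding=H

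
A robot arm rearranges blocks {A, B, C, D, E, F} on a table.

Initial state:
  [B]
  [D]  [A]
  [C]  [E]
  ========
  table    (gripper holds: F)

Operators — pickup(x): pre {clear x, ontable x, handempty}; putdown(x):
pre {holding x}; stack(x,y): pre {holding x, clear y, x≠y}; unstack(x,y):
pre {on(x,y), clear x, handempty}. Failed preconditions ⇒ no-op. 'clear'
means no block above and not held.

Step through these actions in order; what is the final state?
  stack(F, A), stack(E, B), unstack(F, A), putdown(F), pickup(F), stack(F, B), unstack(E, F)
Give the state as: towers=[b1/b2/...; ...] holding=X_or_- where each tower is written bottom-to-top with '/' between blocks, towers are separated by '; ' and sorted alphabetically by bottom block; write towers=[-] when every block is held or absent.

step 1 (stack(F, A)): towers=[C/D/B; E/A/F] holding=-
step 2 (stack(E, B)) [no-op]: towers=[C/D/B; E/A/F] holding=-
step 3 (unstack(F, A)): towers=[C/D/B; E/A] holding=F
step 4 (putdown(F)): towers=[C/D/B; E/A; F] holding=-
step 5 (pickup(F)): towers=[C/D/B; E/A] holding=F
step 6 (stack(F, B)): towers=[C/D/B/F; E/A] holding=-
step 7 (unstack(E, F)) [no-op]: towers=[C/D/B/F; E/A] holding=-

towers=[C/D/B/F; E/A] holding=-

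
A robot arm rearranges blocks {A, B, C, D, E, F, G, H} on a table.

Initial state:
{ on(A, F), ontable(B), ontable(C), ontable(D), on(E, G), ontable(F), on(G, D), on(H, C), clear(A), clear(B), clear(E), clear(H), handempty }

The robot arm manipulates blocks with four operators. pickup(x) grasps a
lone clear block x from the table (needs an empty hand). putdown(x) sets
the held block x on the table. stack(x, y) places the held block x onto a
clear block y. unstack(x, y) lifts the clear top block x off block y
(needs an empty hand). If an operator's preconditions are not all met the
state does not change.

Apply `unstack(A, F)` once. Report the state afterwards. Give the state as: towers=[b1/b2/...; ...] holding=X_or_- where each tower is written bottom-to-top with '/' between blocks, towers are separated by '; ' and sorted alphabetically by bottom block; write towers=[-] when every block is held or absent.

before: towers=[B; C/H; D/G/E; F/A] holding=-
pre[unstack(A, F)]: on(A,F) yes, clear(A) yes, handempty yes
all met → apply unstack(A, F)
after:  towers=[B; C/H; D/G/E; F] holding=A

towers=[B; C/H; D/G/E; F] holding=A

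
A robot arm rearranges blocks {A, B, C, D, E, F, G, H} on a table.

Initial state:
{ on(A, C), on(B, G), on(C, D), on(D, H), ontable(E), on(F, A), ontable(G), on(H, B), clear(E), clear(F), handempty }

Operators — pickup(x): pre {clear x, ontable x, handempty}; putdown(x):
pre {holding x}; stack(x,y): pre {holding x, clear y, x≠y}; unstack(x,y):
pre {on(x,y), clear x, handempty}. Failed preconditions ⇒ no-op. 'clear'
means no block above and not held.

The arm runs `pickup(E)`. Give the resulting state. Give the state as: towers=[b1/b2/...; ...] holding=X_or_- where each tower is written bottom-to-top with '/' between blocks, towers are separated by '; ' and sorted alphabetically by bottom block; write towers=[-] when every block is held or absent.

before: towers=[E; G/B/H/D/C/A/F] holding=-
pre[pickup(E)]: clear(E) ok, ontable(E) ok, handempty ok
all met → apply pickup(E)
after:  towers=[G/B/H/D/C/A/F] holding=E

towers=[G/B/H/D/C/A/F] holding=E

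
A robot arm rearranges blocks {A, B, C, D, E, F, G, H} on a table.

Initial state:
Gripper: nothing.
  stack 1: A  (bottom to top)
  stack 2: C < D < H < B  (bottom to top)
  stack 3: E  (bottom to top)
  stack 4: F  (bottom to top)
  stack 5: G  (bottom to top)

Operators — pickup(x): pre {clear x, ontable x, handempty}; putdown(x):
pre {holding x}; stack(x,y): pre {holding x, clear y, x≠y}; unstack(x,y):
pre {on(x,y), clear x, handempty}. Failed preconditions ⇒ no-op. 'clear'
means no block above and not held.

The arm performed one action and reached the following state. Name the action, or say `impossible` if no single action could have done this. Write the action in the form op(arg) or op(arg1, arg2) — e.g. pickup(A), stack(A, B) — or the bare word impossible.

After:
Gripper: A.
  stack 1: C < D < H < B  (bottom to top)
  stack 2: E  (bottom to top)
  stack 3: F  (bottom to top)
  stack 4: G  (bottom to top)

target: towers=[C/D/H/B; E; F; G] holding=A
         pickup(G) → towers=[A; C/D/H/B; E; F] holding=G
         pickup(A) → towers=[C/D/H/B; E; F; G] holding=A  ← match
         pickup(E) → towers=[A; C/D/H/B; F; G] holding=E
     unstack(B, H) → towers=[A; C/D/H; E; F; G] holding=B
         pickup(F) → towers=[A; C/D/H/B; E; G] holding=F

pickup(A)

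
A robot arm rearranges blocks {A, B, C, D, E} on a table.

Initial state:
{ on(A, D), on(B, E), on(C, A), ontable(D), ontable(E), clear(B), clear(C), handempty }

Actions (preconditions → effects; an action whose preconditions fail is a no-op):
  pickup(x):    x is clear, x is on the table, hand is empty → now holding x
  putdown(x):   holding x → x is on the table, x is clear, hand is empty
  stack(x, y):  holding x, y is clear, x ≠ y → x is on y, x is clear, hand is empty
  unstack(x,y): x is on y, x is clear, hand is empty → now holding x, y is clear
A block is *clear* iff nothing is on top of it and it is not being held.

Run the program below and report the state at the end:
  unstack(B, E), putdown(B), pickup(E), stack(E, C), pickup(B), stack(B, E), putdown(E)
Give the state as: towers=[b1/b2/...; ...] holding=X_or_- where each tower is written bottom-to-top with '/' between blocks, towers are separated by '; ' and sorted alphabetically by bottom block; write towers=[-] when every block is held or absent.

towers=[D/A/C/E/B] holding=-

step 1 (unstack(B, E)): towers=[D/A/C; E] holding=B
step 2 (putdown(B)): towers=[B; D/A/C; E] holding=-
step 3 (pickup(E)): towers=[B; D/A/C] holding=E
step 4 (stack(E, C)): towers=[B; D/A/C/E] holding=-
step 5 (pickup(B)): towers=[D/A/C/E] holding=B
step 6 (stack(B, E)): towers=[D/A/C/E/B] holding=-
step 7 (putdown(E)) [no-op]: towers=[D/A/C/E/B] holding=-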